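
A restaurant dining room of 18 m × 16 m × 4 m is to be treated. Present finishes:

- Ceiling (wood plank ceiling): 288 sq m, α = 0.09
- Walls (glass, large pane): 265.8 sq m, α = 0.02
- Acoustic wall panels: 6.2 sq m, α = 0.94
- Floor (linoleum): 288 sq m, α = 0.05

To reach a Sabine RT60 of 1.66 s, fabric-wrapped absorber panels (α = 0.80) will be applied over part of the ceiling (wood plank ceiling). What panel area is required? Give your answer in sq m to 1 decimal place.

84.9

Total absorption A₁ = 288·0.09 + 265.8·0.02 + 6.2·0.94 + 288·0.05
  = 25.920 + 5.316 + 5.828 + 14.400 = 51.464 sq m sabins.
V = 1152 m³. Target absorption A₂ = 0.161 × 1152 / 1.66 = 111.730 sabins.
Absorption to add: 111.730 − 51.464 = 60.266 sabins.
Net gain per sq m: Δα = 0.80 − 0.09 = 0.71.
Panel area = 60.266 / 0.71 = 84.9 sq m.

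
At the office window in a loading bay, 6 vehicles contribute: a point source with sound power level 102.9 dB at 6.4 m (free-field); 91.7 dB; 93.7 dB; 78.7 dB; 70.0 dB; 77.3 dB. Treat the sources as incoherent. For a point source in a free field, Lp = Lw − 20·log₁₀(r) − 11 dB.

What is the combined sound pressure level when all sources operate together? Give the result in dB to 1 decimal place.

Source at 6.4 m: Lp = 102.9 − 20·log₁₀(6.4) − 11 = 75.8 dB.
Σ 10^(Lᵢ/10) = 3.999e+09.
Back to dB: 10·log₁₀ Σ = 96.0 dB.

96.0 dB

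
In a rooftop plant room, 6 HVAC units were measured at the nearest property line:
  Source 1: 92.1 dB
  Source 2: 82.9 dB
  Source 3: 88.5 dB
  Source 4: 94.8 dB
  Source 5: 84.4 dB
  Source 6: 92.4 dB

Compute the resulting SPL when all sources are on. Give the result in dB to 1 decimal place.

Sum in the linear (power) domain: Σ 10^(Lᵢ/10) = 10^(92.1/10) + 10^(82.9/10) + 10^(88.5/10) + 10^(94.8/10) + 10^(84.4/10) + 10^(92.4/10) = 7.558e+09.
Back to dB: 10·log₁₀ Σ = 98.8 dB.

98.8 dB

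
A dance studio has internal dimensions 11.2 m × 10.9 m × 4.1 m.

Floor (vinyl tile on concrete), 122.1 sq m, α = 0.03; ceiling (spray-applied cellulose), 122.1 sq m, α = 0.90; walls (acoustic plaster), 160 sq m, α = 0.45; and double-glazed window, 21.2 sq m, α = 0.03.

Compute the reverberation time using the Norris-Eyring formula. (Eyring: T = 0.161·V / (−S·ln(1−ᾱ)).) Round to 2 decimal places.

Total surface area S = 122.1 + 122.1 + 160 + 21.2 = 425.4 sq m.
Σ(Sᵢαᵢ) = 122.1·0.03 + 122.1·0.90 + 160·0.45 + 21.2·0.03 = 186.189.
ᾱ = 186.189 / 425.4 = 0.4377.
Eyring denominator: −S ln(1−ᾱ) = 244.911.
V = 11.2 × 10.9 × 4.1 = 500.528 m³.
T = 0.161·V/[−S·ln(1−ᾱ)] = 0.161·500.528/244.911 = 0.33 s.

0.33 s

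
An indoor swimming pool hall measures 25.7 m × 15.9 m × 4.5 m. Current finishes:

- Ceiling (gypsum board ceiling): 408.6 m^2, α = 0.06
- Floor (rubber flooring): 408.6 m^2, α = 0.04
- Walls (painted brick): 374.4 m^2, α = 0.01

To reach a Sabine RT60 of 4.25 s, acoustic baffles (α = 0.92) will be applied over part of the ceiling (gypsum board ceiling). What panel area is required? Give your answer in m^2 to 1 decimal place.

29.1

Equivalent absorption area: A₁ = 408.6*0.06 + 408.6*0.04 + 374.4*0.01 = 44.604 m^2.
V = 1838.835 m³. Target absorption A₂ = 0.161 × 1838.835 / 4.25 = 69.659 sabins.
ΔA needed = 69.659 − 44.604 = 25.055 sabins.
Net gain per m^2: Δα = 0.92 − 0.06 = 0.86.
Area = ΔA/Δα = 25.055/0.86 = 29.1 m^2.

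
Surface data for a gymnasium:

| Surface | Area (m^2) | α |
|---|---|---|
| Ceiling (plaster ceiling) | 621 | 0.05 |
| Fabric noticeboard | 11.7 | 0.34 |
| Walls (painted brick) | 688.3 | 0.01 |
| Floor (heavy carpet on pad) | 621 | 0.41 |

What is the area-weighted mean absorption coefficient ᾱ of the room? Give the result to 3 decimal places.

S = Σ Sᵢ = 621 + 11.7 + 688.3 + 621 = 1942.0 m^2.
Weighted sum Σ Sα = 296.521.
ᾱ = A/S = 0.153.

0.153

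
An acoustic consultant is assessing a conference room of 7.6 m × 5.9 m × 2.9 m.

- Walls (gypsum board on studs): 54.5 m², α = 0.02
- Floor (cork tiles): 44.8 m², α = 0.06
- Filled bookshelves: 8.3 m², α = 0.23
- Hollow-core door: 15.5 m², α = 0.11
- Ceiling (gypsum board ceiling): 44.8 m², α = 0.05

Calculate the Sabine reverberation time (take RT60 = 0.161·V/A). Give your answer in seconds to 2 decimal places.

2.17 seconds

A = Σ Sᵢαᵢ = 54.5*0.02 + 44.8*0.06 + 8.3*0.23 + 15.5*0.11 + 44.8*0.05 = 9.632 sabins.
Volume V = 7.6 × 5.9 × 2.9 = 130.036 m³.
T = 0.161 V/A = 0.161·130.036/9.632 = 2.17 s.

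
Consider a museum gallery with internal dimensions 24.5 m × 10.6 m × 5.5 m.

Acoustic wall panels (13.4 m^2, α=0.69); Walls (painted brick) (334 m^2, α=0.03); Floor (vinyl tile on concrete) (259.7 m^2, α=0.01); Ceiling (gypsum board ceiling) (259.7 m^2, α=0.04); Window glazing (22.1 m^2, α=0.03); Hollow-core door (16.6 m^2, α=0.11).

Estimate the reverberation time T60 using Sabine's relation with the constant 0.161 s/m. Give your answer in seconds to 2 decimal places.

Equivalent absorption area: A = 13.4×0.69 + 334×0.03 + 259.7×0.01 + 259.7×0.04 + 22.1×0.03 + 16.6×0.11 = 34.740 m^2.
Volume V = 24.5 × 10.6 × 5.5 = 1428.35 m³.
RT60 = 0.161 · V / A = 0.161 × 1428.35 / 34.740 = 6.62 s.

6.62 sec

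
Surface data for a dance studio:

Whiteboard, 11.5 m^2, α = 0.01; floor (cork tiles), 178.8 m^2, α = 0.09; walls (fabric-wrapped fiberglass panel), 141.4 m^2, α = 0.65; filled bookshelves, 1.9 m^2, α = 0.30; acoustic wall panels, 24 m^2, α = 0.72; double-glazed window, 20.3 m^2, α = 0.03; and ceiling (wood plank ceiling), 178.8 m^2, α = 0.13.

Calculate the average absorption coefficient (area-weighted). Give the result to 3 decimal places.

0.269

S = Σ Sᵢ = 11.5 + 178.8 + 141.4 + 1.9 + 24 + 20.3 + 178.8 = 556.7 m^2.
Σ(Sᵢαᵢ) = 11.5·0.01 + 178.8·0.09 + 141.4·0.65 + 1.9·0.30 + 24·0.72 + 20.3·0.03 + 178.8·0.13 = 149.820.
ᾱ = 149.820 / 556.7 = 0.269.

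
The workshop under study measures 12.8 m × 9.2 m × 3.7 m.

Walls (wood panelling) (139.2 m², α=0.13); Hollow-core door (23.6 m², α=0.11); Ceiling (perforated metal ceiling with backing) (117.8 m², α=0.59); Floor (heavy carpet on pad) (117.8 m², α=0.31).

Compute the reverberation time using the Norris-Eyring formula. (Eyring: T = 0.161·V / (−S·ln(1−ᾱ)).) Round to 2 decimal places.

Total surface area S = 139.2 + 23.6 + 117.8 + 117.8 = 398.4 m².
Σ(Sᵢαᵢ) = 139.2×0.13 + 23.6×0.11 + 117.8×0.59 + 117.8×0.31 = 126.712.
Mean coefficient ᾱ = A/S = 0.3181.
−S·ln(1−ᾱ) = −398.4 × ln(1 − 0.3181) = 152.536.
V = 12.8 × 9.2 × 3.7 = 435.712 m³.
T = 0.161·V/[−S·ln(1−ᾱ)] = 0.161·435.712/152.536 = 0.46 s.

0.46 sec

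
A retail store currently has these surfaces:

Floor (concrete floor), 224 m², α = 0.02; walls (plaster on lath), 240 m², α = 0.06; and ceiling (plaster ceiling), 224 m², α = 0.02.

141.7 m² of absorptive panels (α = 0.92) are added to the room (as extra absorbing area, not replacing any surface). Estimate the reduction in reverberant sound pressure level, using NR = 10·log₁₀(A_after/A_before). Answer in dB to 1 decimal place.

8.2 dB

Summing Sᵢαᵢ: 4.480 + 14.400 + 4.480 → A_before = 23.360 sabins.
Treatment contributes 141.7·0.92 = 130.364 sabins.
A_after = 23.360 + 130.364 = 153.724 sabins.
NR = 10·log₁₀(153.724/23.360) = 8.2 dB.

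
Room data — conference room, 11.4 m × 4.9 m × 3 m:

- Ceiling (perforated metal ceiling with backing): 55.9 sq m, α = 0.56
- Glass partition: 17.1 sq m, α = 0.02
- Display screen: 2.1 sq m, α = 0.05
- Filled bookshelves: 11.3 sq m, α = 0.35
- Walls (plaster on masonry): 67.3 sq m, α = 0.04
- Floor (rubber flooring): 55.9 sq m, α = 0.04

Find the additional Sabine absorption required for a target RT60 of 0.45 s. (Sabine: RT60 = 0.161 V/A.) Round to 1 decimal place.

Total absorption A₁ = 55.9*0.56 + 17.1*0.02 + 2.1*0.05 + 11.3*0.35 + 67.3*0.04 + 55.9*0.04
  = 31.304 + 0.342 + 0.105 + 3.955 + 2.692 + 2.236 = 40.634 sq m sabins.
V = 167.58 m³. Required absorption A₂ = 0.161 × 167.58 / 0.45 = 59.956 sabins.
Additional absorption ΔA = 59.956 − 40.634 = 19.3 sabins.

19.3 sabins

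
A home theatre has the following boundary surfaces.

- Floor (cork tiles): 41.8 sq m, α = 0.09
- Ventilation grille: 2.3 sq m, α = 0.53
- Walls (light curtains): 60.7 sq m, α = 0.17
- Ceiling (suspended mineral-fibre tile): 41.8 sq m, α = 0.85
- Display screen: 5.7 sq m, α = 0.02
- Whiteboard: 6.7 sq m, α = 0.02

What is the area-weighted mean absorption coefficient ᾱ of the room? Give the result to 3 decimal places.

0.321

S = Σ Sᵢ = 41.8 + 2.3 + 60.7 + 41.8 + 5.7 + 6.7 = 159.0 sq m.
Weighted sum Σ Sα = 51.078.
ᾱ = 51.078 / 159.0 = 0.321.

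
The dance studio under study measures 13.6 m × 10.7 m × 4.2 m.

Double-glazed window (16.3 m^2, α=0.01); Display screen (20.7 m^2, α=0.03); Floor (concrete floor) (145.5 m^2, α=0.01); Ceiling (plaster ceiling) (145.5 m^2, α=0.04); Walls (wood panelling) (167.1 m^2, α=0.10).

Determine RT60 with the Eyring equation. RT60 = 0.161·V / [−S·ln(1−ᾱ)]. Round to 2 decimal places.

3.87 s

S = Σ Sᵢ = 495.1 m^2.
Absorption A = 16.3×0.01 + 20.7×0.03 + 145.5×0.01 + 145.5×0.04 + 167.1×0.10 = 24.769 sabins.
Mean coefficient ᾱ = A/S = 0.0500.
−S·ln(1−ᾱ) = −495.1 × ln(1 − 0.0500) = 25.395.
V = 13.6 × 10.7 × 4.2 = 611.184 m³.
T = 0.161·V/[−S·ln(1−ᾱ)] = 0.161·611.184/25.395 = 3.87 s.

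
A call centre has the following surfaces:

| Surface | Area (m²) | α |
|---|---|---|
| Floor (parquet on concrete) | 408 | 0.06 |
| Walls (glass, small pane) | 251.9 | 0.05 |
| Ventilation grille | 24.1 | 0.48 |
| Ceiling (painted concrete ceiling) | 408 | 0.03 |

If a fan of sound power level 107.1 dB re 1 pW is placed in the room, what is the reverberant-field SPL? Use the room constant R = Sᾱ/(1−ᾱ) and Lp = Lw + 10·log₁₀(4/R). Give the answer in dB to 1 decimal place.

A = 60.883 sabins; S = 1092.0 m².
ᾱ = 0.0558, so room constant R = A/(1−ᾱ) = 64.481 m².
Lp = Lw + 10 log₁₀(4/R) = 107.1 -12.07 = 95.0 dB.

95.0 dB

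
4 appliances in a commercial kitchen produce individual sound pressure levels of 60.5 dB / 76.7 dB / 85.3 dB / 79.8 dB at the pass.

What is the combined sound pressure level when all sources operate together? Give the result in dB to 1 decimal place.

86.8 dB

Sum in the linear (power) domain: Σ 10^(Lᵢ/10) = 10^(60.5/10) + 10^(76.7/10) + 10^(85.3/10) + 10^(79.8/10) = 4.822e+08.
L_total = 10·log₁₀(4.822e+08) = 86.8 dB.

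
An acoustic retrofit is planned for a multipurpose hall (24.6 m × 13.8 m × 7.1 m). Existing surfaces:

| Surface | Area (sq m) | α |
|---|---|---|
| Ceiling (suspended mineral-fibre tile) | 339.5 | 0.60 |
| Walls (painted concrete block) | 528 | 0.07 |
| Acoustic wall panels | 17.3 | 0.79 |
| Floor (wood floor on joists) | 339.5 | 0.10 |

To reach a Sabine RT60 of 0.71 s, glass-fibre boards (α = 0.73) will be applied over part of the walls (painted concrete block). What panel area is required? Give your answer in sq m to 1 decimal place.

Equivalent absorption area: A₁ = 339.5·0.60 + 528·0.07 + 17.3·0.79 + 339.5·0.10 = 288.277 sq m.
V = 2410.308 m³. Target absorption A₂ = 0.161 × 2410.308 / 0.71 = 546.563 sabins.
ΔA needed = 546.563 − 288.277 = 258.286 sabins.
Net gain per sq m: Δα = 0.73 − 0.07 = 0.66.
Panel area = 258.286 / 0.66 = 391.3 sq m.

391.3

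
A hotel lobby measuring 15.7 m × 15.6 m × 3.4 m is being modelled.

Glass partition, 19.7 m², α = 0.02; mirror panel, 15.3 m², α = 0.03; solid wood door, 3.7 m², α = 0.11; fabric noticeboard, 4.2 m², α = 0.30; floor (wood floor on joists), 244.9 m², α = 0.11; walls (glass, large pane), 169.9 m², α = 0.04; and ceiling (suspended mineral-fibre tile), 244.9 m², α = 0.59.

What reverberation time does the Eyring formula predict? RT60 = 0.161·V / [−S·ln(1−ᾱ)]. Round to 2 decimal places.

0.64 s

Total surface area S = 19.7 + 15.3 + 3.7 + 4.2 + 244.9 + 169.9 + 244.9 = 702.6 m².
Absorption A = 19.7×0.02 + 15.3×0.03 + 3.7×0.11 + 4.2×0.30 + 244.9×0.11 + 169.9×0.04 + 244.9×0.59 = 180.746 sabins.
ᾱ = 180.746 / 702.6 = 0.2573.
−S·ln(1−ᾱ) = −702.6 × ln(1 − 0.2573) = 208.998.
V = 15.7 × 15.6 × 3.4 = 832.728 m³.
RT60 = 0.161 × 832.728 / 208.998 = 0.64 s.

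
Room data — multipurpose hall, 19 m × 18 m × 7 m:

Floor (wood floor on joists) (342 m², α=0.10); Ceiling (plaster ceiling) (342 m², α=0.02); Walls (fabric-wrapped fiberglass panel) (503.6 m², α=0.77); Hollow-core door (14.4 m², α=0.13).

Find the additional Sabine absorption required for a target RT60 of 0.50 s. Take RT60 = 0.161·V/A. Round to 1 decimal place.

340.2 sabins

Equivalent absorption area: A₁ = 342*0.10 + 342*0.02 + 503.6*0.77 + 14.4*0.13 = 430.684 m².
For T = 0.50 s, need A₂ = 0.161·V/T = 0.161·2394/0.50 = 770.868 sabins.
Shortfall: 770.868 − 430.684 = 340.2 sabins.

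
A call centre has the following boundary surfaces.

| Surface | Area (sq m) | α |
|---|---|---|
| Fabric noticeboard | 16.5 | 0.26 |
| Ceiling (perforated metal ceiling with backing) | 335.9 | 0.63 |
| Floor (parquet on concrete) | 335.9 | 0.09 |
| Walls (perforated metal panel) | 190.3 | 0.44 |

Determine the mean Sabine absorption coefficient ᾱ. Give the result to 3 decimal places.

Total surface area S = 878.6 sq m.
A = 16.5·0.26 + 335.9·0.63 + 335.9·0.09 + 190.3·0.44 = 329.870 sabins.
ᾱ = 329.870 / 878.6 = 0.375.

0.375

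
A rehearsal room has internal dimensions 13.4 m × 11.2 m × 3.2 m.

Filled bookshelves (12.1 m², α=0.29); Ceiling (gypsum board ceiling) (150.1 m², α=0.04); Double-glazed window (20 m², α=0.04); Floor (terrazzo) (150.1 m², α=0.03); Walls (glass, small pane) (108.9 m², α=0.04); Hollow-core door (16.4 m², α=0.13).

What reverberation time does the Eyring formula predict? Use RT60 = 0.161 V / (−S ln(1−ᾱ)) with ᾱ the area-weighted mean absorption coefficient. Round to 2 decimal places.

S = Σ Sᵢ = 457.6 m².
Absorption A = 12.1×0.29 + 150.1×0.04 + 20×0.04 + 150.1×0.03 + 108.9×0.04 + 16.4×0.13 = 21.304 sabins.
Mean coefficient ᾱ = A/S = 0.0466.
Eyring denominator: −S ln(1−ᾱ) = 21.837.
V = 13.4 × 11.2 × 3.2 = 480.256 m³.
T = 0.161·V/[−S·ln(1−ᾱ)] = 0.161·480.256/21.837 = 3.54 s.

3.54 s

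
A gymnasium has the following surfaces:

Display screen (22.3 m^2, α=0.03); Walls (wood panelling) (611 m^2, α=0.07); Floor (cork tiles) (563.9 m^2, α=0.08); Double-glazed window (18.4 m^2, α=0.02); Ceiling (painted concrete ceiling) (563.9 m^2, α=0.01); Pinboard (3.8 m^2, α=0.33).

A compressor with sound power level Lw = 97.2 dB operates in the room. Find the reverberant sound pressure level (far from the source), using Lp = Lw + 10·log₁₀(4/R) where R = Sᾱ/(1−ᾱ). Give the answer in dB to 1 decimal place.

A = 95.812 sabins; S = 1783.3 m^2.
ᾱ = 0.0537, so room constant R = A/(1−ᾱ) = 101.249 m^2.
Lp = 97.2 + 10·log₁₀(4/101.249) = 97.2 + (-14.03) = 83.2 dB.

83.2 dB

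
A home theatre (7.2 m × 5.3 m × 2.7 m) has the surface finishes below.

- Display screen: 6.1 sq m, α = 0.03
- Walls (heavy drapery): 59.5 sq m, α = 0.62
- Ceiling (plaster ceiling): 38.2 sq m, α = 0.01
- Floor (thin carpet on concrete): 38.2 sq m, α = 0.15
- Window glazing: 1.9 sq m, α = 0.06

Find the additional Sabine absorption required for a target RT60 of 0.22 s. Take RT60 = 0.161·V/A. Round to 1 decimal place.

Equivalent absorption area: A₁ = 6.1*0.03 + 59.5*0.62 + 38.2*0.01 + 38.2*0.15 + 1.9*0.06 = 43.299 sq m.
For T = 0.22 s, need A₂ = 0.161·V/T = 0.161·103.032/0.22 = 75.401 sabins.
ΔA = A₂ − A₁ = 75.401 − 43.299 = 32.1 sabins.

32.1 sabins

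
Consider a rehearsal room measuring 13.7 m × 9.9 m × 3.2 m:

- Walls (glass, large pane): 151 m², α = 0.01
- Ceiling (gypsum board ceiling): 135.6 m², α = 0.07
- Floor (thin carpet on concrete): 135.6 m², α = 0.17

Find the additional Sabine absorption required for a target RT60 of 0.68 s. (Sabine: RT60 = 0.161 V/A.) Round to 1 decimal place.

Total absorption A₁ = 151*0.01 + 135.6*0.07 + 135.6*0.17
  = 1.510 + 9.492 + 23.052 = 34.054 m² sabins.
Target A₂ = 0.161·434.016/0.68 = 102.760 sabins (V = 434.016 m³).
Additional absorption ΔA = 102.760 − 34.054 = 68.7 sabins.

68.7 sabins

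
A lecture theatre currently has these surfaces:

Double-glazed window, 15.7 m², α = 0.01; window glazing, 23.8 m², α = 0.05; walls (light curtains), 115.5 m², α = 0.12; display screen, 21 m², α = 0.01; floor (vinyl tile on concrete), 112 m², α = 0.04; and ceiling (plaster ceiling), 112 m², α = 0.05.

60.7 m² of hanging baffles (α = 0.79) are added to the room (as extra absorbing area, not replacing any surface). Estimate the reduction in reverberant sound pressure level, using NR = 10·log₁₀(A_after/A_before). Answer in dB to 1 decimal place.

4.6 dB

Summing Sᵢαᵢ: 0.157 + 1.190 + 13.860 + 0.210 + 4.480 + 5.600 → A_before = 25.497 sabins.
Treatment contributes 60.7·0.79 = 47.953 sabins.
A_after = 25.497 + 47.953 = 73.450 sabins.
Reduction = 10 log₁₀(A_after/A_before) = 10 log₁₀(2.8807) = 4.6 dB.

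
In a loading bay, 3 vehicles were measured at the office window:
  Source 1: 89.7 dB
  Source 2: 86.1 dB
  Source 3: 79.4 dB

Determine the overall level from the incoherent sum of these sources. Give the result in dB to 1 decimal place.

91.5 dB

Σ 10^(Lᵢ/10) = 1.428e+09.
Combined level = 10 log₁₀(1.428e+09) = 91.5 dB.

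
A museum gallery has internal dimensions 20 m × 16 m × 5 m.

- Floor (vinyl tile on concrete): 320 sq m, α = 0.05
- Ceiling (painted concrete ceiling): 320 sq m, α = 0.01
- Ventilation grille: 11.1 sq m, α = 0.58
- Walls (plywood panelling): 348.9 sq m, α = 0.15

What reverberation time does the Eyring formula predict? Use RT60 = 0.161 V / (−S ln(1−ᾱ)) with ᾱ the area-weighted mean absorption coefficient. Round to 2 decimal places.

3.17 sec

S = Σ Sᵢ = 1000.0 sq m.
Absorption A = 320×0.05 + 320×0.01 + 11.1×0.58 + 348.9×0.15 = 77.973 sabins.
Mean coefficient ᾱ = A/S = 0.0780.
Eyring denominator: −S ln(1−ᾱ) = 81.210.
V = 20 × 16 × 5 = 1600 m³.
T = 0.161·V/[−S·ln(1−ᾱ)] = 0.161·1600/81.210 = 3.17 s.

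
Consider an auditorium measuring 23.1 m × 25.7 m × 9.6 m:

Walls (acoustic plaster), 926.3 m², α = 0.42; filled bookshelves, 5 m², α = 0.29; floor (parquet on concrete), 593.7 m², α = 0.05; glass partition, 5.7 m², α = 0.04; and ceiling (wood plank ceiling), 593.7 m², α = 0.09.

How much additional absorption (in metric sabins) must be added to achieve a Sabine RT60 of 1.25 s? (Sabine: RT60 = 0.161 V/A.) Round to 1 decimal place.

Summing Sᵢαᵢ: 389.046 + 1.450 + 29.685 + 0.228 + 53.433 → A₁ = 473.842 sabins.
For T = 1.25 s, need A₂ = 0.161·V/T = 0.161·5699.232/1.25 = 734.061 sabins.
Additional absorption ΔA = 734.061 − 473.842 = 260.2 sabins.

260.2 sabins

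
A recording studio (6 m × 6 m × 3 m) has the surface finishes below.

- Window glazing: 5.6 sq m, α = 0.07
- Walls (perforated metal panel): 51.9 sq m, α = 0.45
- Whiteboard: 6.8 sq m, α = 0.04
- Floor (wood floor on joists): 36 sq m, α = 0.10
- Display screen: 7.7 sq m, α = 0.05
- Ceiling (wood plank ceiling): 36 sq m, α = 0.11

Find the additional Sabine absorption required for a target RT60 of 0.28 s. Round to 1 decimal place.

30.1 sabins

Total absorption A₁ = 5.6×0.07 + 51.9×0.45 + 6.8×0.04 + 36×0.10 + 7.7×0.05 + 36×0.11
  = 0.392 + 23.355 + 0.272 + 3.600 + 0.385 + 3.960 = 31.964 sq m sabins.
Target A₂ = 0.161·108/0.28 = 62.100 sabins (V = 108 m³).
Additional absorption ΔA = 62.100 − 31.964 = 30.1 sabins.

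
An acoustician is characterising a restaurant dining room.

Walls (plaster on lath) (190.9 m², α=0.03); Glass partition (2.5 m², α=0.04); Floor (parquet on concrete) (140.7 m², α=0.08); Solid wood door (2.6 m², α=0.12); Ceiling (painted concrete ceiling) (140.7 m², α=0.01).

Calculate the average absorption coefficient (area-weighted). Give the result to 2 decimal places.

Total surface area S = 477.4 m².
Weighted sum Σ Sα = 18.802.
ᾱ = 18.802 / 477.4 = 0.04.

0.04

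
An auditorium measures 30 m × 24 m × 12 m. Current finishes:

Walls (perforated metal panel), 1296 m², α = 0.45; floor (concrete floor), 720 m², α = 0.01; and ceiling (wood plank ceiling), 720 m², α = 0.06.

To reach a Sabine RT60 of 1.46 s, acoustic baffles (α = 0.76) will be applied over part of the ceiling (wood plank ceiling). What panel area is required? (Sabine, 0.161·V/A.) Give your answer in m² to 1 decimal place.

Equivalent absorption area: A₁ = 1296·0.45 + 720·0.01 + 720·0.06 = 633.600 m².
V = 8640 m³. Target absorption A₂ = 0.161 × 8640 / 1.46 = 952.767 sabins.
Absorption to add: 952.767 − 633.600 = 319.167 sabins.
Each m² of panel replacing the ceiling (wood plank ceiling) adds (0.76 − 0.06) = 0.70 sabins.
Panel area = 319.167 / 0.70 = 456.0 m².

456.0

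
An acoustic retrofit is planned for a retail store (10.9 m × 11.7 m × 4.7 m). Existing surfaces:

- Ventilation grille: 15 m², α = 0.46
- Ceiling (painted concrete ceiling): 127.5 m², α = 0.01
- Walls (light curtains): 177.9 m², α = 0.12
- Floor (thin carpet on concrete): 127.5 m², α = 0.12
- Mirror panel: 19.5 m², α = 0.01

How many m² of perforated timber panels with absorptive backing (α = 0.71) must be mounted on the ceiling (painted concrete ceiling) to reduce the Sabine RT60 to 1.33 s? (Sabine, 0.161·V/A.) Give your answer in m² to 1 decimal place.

39.3

Equivalent absorption area: A₁ = 15*0.46 + 127.5*0.01 + 177.9*0.12 + 127.5*0.12 + 19.5*0.01 = 45.018 m².
V = 599.391 m³. Target absorption A₂ = 0.161 × 599.391 / 1.33 = 72.558 sabins.
Absorption to add: 72.558 − 45.018 = 27.540 sabins.
Net gain per m²: Δα = 0.71 − 0.01 = 0.70.
Panel area = 27.540 / 0.70 = 39.3 m².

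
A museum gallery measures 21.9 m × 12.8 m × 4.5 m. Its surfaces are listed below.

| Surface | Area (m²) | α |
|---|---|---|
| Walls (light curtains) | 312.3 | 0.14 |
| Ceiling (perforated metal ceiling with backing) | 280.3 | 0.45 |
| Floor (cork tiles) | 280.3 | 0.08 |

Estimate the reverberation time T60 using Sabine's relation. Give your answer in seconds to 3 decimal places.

A = Σ Sᵢαᵢ = 312.3×0.14 + 280.3×0.45 + 280.3×0.08 = 192.281 sabins.
Volume V = 21.9 × 12.8 × 4.5 = 1261.44 m³.
T = 0.161 V/A = 0.161·1261.44/192.281 = 1.056 s.

1.056 s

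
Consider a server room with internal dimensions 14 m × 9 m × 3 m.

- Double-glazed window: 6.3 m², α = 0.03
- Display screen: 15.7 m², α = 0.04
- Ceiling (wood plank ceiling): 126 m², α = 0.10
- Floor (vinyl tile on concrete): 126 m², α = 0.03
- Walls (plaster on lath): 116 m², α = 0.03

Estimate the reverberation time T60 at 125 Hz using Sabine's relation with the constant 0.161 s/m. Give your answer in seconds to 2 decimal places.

2.94 sec

Equivalent absorption area: A = 6.3·0.03 + 15.7·0.04 + 126·0.10 + 126·0.03 + 116·0.03 = 20.677 m².
Room volume: 378 m³.
T = 0.161 V/A = 0.161·378/20.677 = 2.94 s.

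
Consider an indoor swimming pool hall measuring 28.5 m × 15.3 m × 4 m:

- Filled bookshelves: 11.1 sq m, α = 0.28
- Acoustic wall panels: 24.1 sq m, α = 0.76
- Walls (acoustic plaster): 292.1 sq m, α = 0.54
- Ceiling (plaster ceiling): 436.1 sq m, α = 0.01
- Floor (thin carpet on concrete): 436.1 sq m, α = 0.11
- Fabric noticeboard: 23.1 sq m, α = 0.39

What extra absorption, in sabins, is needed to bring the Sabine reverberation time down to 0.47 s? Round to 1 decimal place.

Total absorption A₁ = 11.1×0.28 + 24.1×0.76 + 292.1×0.54 + 436.1×0.01 + 436.1×0.11 + 23.1×0.39
  = 3.108 + 18.316 + 157.734 + 4.361 + 47.971 + 9.009 = 240.499 sq m sabins.
Target A₂ = 0.161·1744.2/0.47 = 597.481 sabins (V = 1744.2 m³).
Shortfall: 597.481 − 240.499 = 357.0 sabins.

357.0 sabins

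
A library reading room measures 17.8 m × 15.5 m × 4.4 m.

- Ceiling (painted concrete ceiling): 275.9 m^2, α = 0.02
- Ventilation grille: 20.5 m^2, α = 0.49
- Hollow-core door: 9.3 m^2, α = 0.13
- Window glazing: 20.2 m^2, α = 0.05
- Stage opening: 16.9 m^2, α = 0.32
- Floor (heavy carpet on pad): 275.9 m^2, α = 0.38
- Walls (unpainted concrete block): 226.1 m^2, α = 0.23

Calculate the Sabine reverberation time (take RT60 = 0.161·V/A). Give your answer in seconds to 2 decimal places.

1.09 s

Summing Sᵢαᵢ: 5.518 + 10.045 + 1.209 + 1.010 + 5.408 + 104.842 + 52.003 → A = 180.035 sabins.
Volume V = 17.8 × 15.5 × 4.4 = 1213.96 m³.
RT60 = 0.161 · V / A = 0.161 × 1213.96 / 180.035 = 1.09 s.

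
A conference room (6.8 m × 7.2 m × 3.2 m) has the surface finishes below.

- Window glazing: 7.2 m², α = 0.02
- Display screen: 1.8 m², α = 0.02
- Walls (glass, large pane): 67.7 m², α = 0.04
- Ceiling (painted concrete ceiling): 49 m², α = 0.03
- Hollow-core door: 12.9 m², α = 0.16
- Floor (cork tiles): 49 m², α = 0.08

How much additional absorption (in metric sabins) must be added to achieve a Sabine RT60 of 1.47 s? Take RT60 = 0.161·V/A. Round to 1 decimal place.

6.8 sabins

A₁ = Σ Sᵢαᵢ = 7.2*0.02 + 1.8*0.02 + 67.7*0.04 + 49*0.03 + 12.9*0.16 + 49*0.08 = 10.342 sabins.
V = 156.672 m³. Required absorption A₂ = 0.161 × 156.672 / 1.47 = 17.159 sabins.
Additional absorption ΔA = 17.159 − 10.342 = 6.8 sabins.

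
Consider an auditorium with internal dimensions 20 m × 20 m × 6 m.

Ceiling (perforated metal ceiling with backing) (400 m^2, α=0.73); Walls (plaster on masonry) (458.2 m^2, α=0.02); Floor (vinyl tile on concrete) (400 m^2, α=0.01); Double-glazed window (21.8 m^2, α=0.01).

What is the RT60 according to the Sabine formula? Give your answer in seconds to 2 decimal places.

1.27 s

Equivalent absorption area: A = 400×0.73 + 458.2×0.02 + 400×0.01 + 21.8×0.01 = 305.382 m^2.
V = 20·20·6 = 2400 m³.
Sabine: RT60 = 0.161 × 2400 / 305.382 = 1.27 s.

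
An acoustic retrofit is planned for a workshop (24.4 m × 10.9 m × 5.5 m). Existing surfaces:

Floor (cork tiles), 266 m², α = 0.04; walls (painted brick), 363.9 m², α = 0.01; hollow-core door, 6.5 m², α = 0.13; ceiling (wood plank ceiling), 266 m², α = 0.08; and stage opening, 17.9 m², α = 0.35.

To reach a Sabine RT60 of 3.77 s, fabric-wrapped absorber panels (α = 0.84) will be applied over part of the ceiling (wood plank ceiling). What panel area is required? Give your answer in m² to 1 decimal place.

Summing Sᵢαᵢ: 10.640 + 3.639 + 0.845 + 21.280 + 6.265 → A₁ = 42.669 sabins.
V = 1462.78 m³. Target absorption A₂ = 0.161 × 1462.78 / 3.77 = 62.469 sabins.
Absorption to add: 62.469 − 42.669 = 19.800 sabins.
Each m² of panel replacing the ceiling (wood plank ceiling) adds (0.84 − 0.08) = 0.76 sabins.
Panel area = 19.800 / 0.76 = 26.1 m².

26.1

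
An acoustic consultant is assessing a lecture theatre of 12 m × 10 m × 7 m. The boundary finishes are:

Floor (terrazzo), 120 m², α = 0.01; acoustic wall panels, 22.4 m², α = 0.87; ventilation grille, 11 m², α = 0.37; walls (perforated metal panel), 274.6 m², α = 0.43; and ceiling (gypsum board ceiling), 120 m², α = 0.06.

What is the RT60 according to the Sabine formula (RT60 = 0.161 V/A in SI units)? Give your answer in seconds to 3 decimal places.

0.901 s

A = Σ Sᵢαᵢ = 120*0.01 + 22.4*0.87 + 11*0.37 + 274.6*0.43 + 120*0.06 = 150.036 sabins.
Volume V = 12 × 10 × 7 = 840 m³.
T = 0.161 V/A = 0.161·840/150.036 = 0.901 s.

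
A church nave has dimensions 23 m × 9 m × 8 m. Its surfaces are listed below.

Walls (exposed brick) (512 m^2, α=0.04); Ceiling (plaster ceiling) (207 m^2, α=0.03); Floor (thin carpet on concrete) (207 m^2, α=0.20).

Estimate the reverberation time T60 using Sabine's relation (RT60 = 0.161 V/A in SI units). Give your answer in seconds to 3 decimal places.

3.916 seconds

Total absorption A = 512*0.04 + 207*0.03 + 207*0.20
  = 20.480 + 6.210 + 41.400 = 68.090 m^2 sabins.
V = 23·9·8 = 1656 m³.
T = 0.161 V/A = 0.161·1656/68.090 = 3.916 s.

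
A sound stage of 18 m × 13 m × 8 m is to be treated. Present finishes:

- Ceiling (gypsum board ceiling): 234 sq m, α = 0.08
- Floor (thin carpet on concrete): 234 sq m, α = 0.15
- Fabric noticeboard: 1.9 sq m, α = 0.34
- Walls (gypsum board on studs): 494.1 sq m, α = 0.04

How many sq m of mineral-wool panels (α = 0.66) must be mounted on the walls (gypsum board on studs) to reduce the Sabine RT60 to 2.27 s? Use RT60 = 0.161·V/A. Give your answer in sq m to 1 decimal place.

Summing Sᵢαᵢ: 18.720 + 35.100 + 0.646 + 19.764 → A₁ = 74.230 sabins.
Required A₂ = 0.161·1872/2.27 = 132.772 sabins.
Absorption to add: 132.772 − 74.230 = 58.542 sabins.
Net gain per sq m: Δα = 0.66 − 0.04 = 0.62.
Panel area = 58.542 / 0.62 = 94.4 sq m.

94.4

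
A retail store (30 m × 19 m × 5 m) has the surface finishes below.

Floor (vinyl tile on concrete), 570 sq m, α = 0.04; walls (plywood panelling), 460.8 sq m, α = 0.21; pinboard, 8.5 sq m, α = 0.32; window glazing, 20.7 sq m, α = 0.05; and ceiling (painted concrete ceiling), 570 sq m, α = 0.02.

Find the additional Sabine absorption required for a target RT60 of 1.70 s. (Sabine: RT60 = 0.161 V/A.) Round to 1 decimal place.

Equivalent absorption area: A₁ = 570·0.04 + 460.8·0.21 + 8.5·0.32 + 20.7·0.05 + 570·0.02 = 134.723 sq m.
For T = 1.70 s, need A₂ = 0.161·V/T = 0.161·2850/1.70 = 269.912 sabins.
Shortfall: 269.912 − 134.723 = 135.2 sabins.

135.2 sabins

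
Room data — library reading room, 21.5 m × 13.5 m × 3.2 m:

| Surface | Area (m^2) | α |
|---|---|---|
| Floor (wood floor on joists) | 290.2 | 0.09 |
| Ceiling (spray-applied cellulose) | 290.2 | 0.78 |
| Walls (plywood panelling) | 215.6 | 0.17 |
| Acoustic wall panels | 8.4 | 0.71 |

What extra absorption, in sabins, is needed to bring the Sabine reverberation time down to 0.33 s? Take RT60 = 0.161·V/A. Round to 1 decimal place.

158.1 sabins

Equivalent absorption area: A₁ = 290.2·0.09 + 290.2·0.78 + 215.6·0.17 + 8.4·0.71 = 295.090 m^2.
For T = 0.33 s, need A₂ = 0.161·V/T = 0.161·928.8/0.33 = 453.142 sabins.
Additional absorption ΔA = 453.142 − 295.090 = 158.1 sabins.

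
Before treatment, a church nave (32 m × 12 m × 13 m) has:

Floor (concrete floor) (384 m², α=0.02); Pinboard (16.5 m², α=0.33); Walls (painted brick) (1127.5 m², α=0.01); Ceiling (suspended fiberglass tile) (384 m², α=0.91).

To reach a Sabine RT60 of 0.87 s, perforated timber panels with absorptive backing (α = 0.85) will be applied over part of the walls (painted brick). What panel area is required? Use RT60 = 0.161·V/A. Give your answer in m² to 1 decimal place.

A₁ = Σ Sᵢαᵢ = 384·0.02 + 16.5·0.33 + 1127.5·0.01 + 384·0.91 = 373.840 sabins.
Required A₂ = 0.161·4992/0.87 = 923.807 sabins.
ΔA needed = 923.807 − 373.840 = 549.967 sabins.
Net gain per m²: Δα = 0.85 − 0.01 = 0.84.
Area = ΔA/Δα = 549.967/0.84 = 654.7 m².

654.7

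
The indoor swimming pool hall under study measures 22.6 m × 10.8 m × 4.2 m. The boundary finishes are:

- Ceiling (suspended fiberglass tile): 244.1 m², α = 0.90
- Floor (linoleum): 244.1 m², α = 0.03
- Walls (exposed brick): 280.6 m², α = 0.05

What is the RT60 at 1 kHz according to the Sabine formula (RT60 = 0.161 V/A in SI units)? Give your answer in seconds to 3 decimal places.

0.685 sec

Total absorption A = 244.1×0.90 + 244.1×0.03 + 280.6×0.05
  = 219.690 + 7.323 + 14.030 = 241.043 m² sabins.
Volume V = 22.6 × 10.8 × 4.2 = 1025.136 m³.
Sabine: RT60 = 0.161 × 1025.136 / 241.043 = 0.685 s.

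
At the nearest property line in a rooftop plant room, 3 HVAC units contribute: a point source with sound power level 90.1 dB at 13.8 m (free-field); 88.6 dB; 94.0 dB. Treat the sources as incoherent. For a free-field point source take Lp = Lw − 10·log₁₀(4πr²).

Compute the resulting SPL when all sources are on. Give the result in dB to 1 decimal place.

Source at 13.8 m: Lp = 90.1 − 10·log₁₀(4π·13.8²) = 90.1 − 10·log₁₀(2393.140) = 56.3 dB.
Sum in the linear (power) domain: Σ 10^(Lᵢ/10) = 10^(56.3/10) + 10^(88.6/10) + 10^(94.0/10) = 3.237e+09.
Combined level = 10 log₁₀(3.237e+09) = 95.1 dB.

95.1 dB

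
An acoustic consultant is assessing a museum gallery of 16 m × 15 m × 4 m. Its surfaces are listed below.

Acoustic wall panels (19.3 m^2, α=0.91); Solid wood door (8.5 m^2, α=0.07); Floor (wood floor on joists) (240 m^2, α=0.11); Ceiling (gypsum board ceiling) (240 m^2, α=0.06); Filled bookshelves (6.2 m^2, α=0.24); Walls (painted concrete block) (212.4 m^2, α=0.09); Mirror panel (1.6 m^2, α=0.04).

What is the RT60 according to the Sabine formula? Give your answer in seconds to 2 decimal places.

A = Σ Sᵢαᵢ = 19.3*0.91 + 8.5*0.07 + 240*0.11 + 240*0.06 + 6.2*0.24 + 212.4*0.09 + 1.6*0.04 = 79.626 sabins.
Room volume: 960 m³.
RT60 = 0.161 · V / A = 0.161 × 960 / 79.626 = 1.94 s.

1.94 sec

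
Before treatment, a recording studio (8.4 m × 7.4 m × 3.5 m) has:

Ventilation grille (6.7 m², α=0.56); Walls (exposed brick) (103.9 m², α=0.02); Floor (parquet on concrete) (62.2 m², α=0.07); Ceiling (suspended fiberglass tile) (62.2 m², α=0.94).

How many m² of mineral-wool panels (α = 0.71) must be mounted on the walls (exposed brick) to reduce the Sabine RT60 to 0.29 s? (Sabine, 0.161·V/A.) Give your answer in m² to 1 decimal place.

Equivalent absorption area: A₁ = 6.7×0.56 + 103.9×0.02 + 62.2×0.07 + 62.2×0.94 = 68.652 m².
Required A₂ = 0.161·217.56/0.29 = 120.783 sabins.
Absorption to add: 120.783 − 68.652 = 52.131 sabins.
Each m² of panel replacing the walls (exposed brick) adds (0.71 − 0.02) = 0.69 sabins.
Area = ΔA/Δα = 52.131/0.69 = 75.6 m².

75.6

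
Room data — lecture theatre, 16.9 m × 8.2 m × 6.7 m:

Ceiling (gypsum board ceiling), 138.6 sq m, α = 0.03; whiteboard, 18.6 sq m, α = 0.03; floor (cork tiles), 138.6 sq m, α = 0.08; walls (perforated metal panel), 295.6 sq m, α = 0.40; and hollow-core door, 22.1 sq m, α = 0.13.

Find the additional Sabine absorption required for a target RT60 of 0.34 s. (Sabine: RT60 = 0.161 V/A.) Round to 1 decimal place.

302.7 sabins

A₁ = Σ Sᵢαᵢ = 138.6×0.03 + 18.6×0.03 + 138.6×0.08 + 295.6×0.40 + 22.1×0.13 = 136.917 sabins.
V = 928.486 m³. Required absorption A₂ = 0.161 × 928.486 / 0.34 = 439.665 sabins.
Shortfall: 439.665 − 136.917 = 302.7 sabins.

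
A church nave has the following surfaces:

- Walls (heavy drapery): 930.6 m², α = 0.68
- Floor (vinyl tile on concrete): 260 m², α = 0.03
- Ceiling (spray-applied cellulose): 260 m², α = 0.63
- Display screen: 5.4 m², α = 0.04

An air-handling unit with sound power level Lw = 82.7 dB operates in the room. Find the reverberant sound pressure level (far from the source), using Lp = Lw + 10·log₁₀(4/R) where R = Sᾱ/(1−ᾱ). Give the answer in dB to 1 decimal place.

A = 804.624 sabins; S = 1456.0 m².
ᾱ = 804.624/1456.0 = 0.5526; R = Sᾱ/(1−ᾱ) = 804.624/(1−0.5526) = 1798.444 m².
Lp = Lw + 10 log₁₀(4/R) = 82.7 -26.53 = 56.2 dB.

56.2 dB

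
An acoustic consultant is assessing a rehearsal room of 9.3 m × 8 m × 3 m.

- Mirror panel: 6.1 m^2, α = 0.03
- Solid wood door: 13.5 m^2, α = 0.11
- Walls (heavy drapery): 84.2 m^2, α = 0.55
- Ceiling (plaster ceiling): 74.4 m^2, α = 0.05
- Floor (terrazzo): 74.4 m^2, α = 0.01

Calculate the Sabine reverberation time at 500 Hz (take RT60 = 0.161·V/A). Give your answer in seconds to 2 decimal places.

0.69 sec

A = Σ Sᵢαᵢ = 6.1×0.03 + 13.5×0.11 + 84.2×0.55 + 74.4×0.05 + 74.4×0.01 = 52.442 sabins.
Volume V = 9.3 × 8 × 3 = 223.2 m³.
RT60 = 0.161 · V / A = 0.161 × 223.2 / 52.442 = 0.69 s.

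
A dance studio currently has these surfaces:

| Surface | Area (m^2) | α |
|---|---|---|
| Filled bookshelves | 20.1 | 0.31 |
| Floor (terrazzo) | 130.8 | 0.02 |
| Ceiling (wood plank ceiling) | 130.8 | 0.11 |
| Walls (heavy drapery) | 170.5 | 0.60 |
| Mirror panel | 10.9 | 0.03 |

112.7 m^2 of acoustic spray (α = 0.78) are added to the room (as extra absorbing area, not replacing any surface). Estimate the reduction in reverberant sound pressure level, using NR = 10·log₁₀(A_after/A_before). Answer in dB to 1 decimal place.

Equivalent absorption area: A_before = 20.1×0.31 + 130.8×0.02 + 130.8×0.11 + 170.5×0.60 + 10.9×0.03 = 125.862 m^2.
Treatment contributes 112.7·0.78 = 87.906 sabins.
New total A_after = 213.768 sabins.
NR = 10·log₁₀(213.768/125.862) = 2.3 dB.

2.3 dB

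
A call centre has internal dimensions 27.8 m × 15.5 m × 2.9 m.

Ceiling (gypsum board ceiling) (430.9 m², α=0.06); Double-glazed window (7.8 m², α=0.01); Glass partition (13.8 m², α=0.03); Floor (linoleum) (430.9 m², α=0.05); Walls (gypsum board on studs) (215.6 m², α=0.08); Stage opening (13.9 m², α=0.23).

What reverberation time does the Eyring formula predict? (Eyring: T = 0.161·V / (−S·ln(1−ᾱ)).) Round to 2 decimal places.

Total surface area S = 430.9 + 7.8 + 13.8 + 430.9 + 215.6 + 13.9 = 1112.9 m².
Absorption A = 430.9·0.06 + 7.8·0.01 + 13.8·0.03 + 430.9·0.05 + 215.6·0.08 + 13.9·0.23 = 68.336 sabins.
ᾱ = 68.336 / 1112.9 = 0.0614.
−S·ln(1−ᾱ) = −1112.9 × ln(1 − 0.0614) = 70.520.
V = 27.8 × 15.5 × 2.9 = 1249.61 m³.
T = 0.161·V/[−S·ln(1−ᾱ)] = 0.161·1249.61/70.520 = 2.85 s.

2.85 sec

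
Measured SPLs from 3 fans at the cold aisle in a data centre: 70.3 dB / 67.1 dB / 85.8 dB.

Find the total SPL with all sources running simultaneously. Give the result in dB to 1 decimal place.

86.0 dB

Σ 10^(Lᵢ/10) = 3.96e+08.
Combined level = 10 log₁₀(3.96e+08) = 86.0 dB.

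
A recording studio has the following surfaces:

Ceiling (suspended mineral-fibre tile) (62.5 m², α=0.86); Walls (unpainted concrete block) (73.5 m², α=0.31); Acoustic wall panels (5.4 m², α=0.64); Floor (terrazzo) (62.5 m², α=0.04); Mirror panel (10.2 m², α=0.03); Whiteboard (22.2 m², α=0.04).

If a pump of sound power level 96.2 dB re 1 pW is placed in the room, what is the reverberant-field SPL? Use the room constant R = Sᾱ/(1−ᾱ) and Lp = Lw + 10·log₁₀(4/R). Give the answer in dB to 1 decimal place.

Σ(Sᵢαᵢ) = 62.5·0.86 + 73.5·0.31 + 5.4·0.64 + 62.5·0.04 + 10.2·0.03 + 22.2·0.04 = 83.685; total area S = 236.3 m².
ᾱ = 0.3541, so room constant R = A/(1−ᾱ) = 129.563 m².
Lp = 96.2 + 10·log₁₀(4/129.563) = 96.2 + (-15.10) = 81.1 dB.

81.1 dB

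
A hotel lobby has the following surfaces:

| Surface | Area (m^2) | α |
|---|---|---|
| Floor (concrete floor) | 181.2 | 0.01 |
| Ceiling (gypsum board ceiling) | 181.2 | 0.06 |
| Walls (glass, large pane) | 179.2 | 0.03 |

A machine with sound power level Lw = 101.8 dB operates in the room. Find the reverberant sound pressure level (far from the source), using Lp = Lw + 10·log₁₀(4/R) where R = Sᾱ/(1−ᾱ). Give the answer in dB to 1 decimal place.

95.1 dB

A = 18.060 sabins; S = 541.6 m^2.
ᾱ = 18.060/541.6 = 0.0333; R = Sᾱ/(1−ᾱ) = 18.060/(1−0.0333) = 18.682 m^2.
Lp = Lw + 10 log₁₀(4/R) = 101.8 -6.69 = 95.1 dB.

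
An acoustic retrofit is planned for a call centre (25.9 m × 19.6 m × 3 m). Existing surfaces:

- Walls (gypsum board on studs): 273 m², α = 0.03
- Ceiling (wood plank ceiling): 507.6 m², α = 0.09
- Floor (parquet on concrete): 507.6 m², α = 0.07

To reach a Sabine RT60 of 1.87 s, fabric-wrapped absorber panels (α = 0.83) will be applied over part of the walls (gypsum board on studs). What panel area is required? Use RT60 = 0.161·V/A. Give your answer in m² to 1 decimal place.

52.1

Summing Sᵢαᵢ: 8.190 + 45.684 + 35.532 → A₁ = 89.406 sabins.
Required A₂ = 0.161·1522.92/1.87 = 131.118 sabins.
Absorption to add: 131.118 − 89.406 = 41.712 sabins.
Each m² of panel replacing the walls (gypsum board on studs) adds (0.83 − 0.03) = 0.80 sabins.
Panel area = 41.712 / 0.80 = 52.1 m².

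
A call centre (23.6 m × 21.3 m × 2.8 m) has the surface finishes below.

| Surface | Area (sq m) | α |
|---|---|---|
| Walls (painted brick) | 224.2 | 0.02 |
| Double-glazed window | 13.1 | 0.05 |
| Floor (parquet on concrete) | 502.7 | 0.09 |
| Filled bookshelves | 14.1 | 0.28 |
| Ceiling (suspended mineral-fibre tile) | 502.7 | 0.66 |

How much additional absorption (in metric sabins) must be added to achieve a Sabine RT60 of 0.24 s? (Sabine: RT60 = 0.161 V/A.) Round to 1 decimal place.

Total absorption A₁ = 224.2·0.02 + 13.1·0.05 + 502.7·0.09 + 14.1·0.28 + 502.7·0.66
  = 4.484 + 0.655 + 45.243 + 3.948 + 331.782 = 386.112 sq m sabins.
For T = 0.24 s, need A₂ = 0.161·V/T = 0.161·1407.504/0.24 = 944.201 sabins.
Additional absorption ΔA = 944.201 − 386.112 = 558.1 sabins.

558.1 sabins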